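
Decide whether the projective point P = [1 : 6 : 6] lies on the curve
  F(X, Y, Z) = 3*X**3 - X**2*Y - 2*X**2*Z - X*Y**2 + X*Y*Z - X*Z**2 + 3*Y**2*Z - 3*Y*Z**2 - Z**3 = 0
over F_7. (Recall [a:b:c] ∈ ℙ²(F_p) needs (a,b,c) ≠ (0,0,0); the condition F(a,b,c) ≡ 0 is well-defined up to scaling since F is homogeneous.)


F(1,6,6) ≡ 6 (mod 7); P is NOT on the curve.

Evaluate F(1, 6, 6) term-by-term (mod 7).
  3*X**3 ↦ 3·1·1·1 = 3
  -X**2*Y ↦ -1·1·6·1 = -6
  -2*X**2*Z ↦ -2·1·1·6 = -12
  -X*Y**2 ↦ -1·1·36·1 = -36
  X*Y*Z ↦ 1·1·6·6 = 36
  -X*Z**2 ↦ -1·1·1·36 = -36
  3*Y**2*Z ↦ 3·1·36·6 = 648
  -3*Y*Z**2 ↦ -3·1·6·36 = -648
  -Z**3 ↦ -1·1·1·216 = -216
Sum: F(1, 6, 6) = (3) + (-6) + (-12) + (-36) + (36) + (-36) + (648) + (-648) + (-216) = -267.
Reducing mod 7: -267 ≡ 6 (mod 7).
Since F(a, b, c) ≡ 6 ≠ 0 (mod 7), P does NOT lie on the curve.


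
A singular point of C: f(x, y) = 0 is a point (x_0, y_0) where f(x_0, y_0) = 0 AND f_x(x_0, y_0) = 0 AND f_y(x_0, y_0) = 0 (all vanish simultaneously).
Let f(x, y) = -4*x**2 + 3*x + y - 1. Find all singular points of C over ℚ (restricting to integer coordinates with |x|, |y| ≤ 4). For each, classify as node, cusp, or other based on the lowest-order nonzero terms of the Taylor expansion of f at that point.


No singular points in the scanned grid; C is smooth there.

Compute partial derivatives:
  f_x = 3 - 8*x.
  f_y = 1.
f_y = 1 is a nonzero constant, so f_y never vanishes: no point (x, y) can satisfy f = f_x = f_y = 0. In particular no (x, y) ∈ {−4, ..., 4}² is singular; the curve is smooth.


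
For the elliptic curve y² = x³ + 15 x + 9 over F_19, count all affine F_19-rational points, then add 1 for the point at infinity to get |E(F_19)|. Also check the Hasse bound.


Affine points = {(0, 3), (0, 16), (1, 5), (1, 14), (2, 3), (2, 16), (3, 9), (3, 10), (4, 0), (5, 0), (6, 7), (6, 12), (7, 1), (7, 18), (10, 0), (11, 2), (11, 17), (12, 6), (12, 13), (13, 8), (13, 11), (17, 3), (17, 16)}; affine count = 23; |E(F_19)| = 24.

Discriminant check: Δ ∝ 4a³ + 27b² = 4·15³ + 27·9² = 4·3375 + 27·81 ≡ 12 (mod 19). Nonzero ⇒ E is nonsingular.
For each x ∈ F_19, compute rhs = x³ + 15·x + 9 mod 19, then count y ∈ F_19 with y² ≡ rhs.
  x = 0: rhs = 9, matching y values: 3, 16 (2 points).
  x = 1: rhs = 6, matching y values: 5, 14 (2 points).
  x = 2: rhs = 9, matching y values: 3, 16 (2 points).
  x = 3: rhs = 5, matching y values: 9, 10 (2 points).
  x = 4: rhs = 0, matching y values: 0 (1 points).
  x = 5: rhs = 0, matching y values: 0 (1 points).
  x = 6: rhs = 11, matching y values: 7, 12 (2 points).
  x = 7: rhs = 1, matching y values: 1, 18 (2 points).
  x = 8: rhs = 14, matching y values: none (0 points).
  x = 9: rhs = 18, matching y values: none (0 points).
  x = 10: rhs = 0, matching y values: 0 (1 points).
  x = 11: rhs = 4, matching y values: 2, 17 (2 points).
  x = 12: rhs = 17, matching y values: 6, 13 (2 points).
  x = 13: rhs = 7, matching y values: 8, 11 (2 points).
  x = 14: rhs = 18, matching y values: none (0 points).
  x = 15: rhs = 18, matching y values: none (0 points).
  x = 16: rhs = 13, matching y values: none (0 points).
  x = 17: rhs = 9, matching y values: 3, 16 (2 points).
  x = 18: rhs = 12, matching y values: none (0 points).
Total affine count: 23.
Full point count |E(F_19)| = 23 + 1 = 24.
Hasse bound: |24 − (19+1)| = |4| = 4 ≤ 2√19 ≈ 8.7178 ✓.


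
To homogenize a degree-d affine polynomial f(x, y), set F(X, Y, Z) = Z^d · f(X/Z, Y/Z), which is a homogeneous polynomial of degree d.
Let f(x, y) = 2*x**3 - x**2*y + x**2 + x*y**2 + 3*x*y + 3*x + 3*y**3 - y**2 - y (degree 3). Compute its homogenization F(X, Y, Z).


F(X, Y, Z) = 2*X**3 - X**2*Y + X**2*Z + X*Y**2 + 3*X*Y*Z + 3*X*Z**2 + 3*Y**3 - Y**2*Z - Y*Z**2

deg(f) = 3.
Substitute x = X/Z, y = Y/Z into f, then multiply by Z^3.
  monomial 2·x^3·y^0 ↦ 2·X^3·Y^0·Z^0.
  monomial -1·x^2·y^1 ↦ -1·X^2·Y^1·Z^0.
  monomial 1·x^2·y^0 ↦ 1·X^2·Y^0·Z^1.
  monomial 1·x^1·y^2 ↦ 1·X^1·Y^2·Z^0.
  monomial 3·x^1·y^1 ↦ 3·X^1·Y^1·Z^1.
  monomial 3·x^1·y^0 ↦ 3·X^1·Y^0·Z^2.
  monomial 3·x^0·y^3 ↦ 3·X^0·Y^3·Z^0.
  monomial -1·x^0·y^2 ↦ -1·X^0·Y^2·Z^1.
  monomial -1·x^0·y^1 ↦ -1·X^0·Y^1·Z^2.
Collecting: F(X, Y, Z) = 2*X**3 - X**2*Y + X**2*Z + X*Y**2 + 3*X*Y*Z + 3*X*Z**2 + 3*Y**3 - Y**2*Z - Y*Z**2.


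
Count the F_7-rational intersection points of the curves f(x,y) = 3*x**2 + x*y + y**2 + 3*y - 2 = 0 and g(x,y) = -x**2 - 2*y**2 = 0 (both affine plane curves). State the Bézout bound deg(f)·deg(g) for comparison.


Common zeros: ∅; count = 0; Bézout bound = 4.

deg(f) = 2, deg(g) = 2, so Bézout bound = 4.
Scan x ∈ F_7. For each x, list the y ∈ F_7 with f(x, y) ≡ 0 and those with g(x, y) ≡ 0 (mod 7); the common zeros in that column are the intersection.
  x = 0: f ≡ 0 at y ∈ ∅; g ≡ 0 at y ∈ {0}; common: ∅.
  x = 1: f ≡ 0 at y ∈ ∅; g ≡ 0 at y ∈ ∅; common: ∅.
  x = 2: f ≡ 0 at y ∈ ∅; g ≡ 0 at y ∈ ∅; common: ∅.
  x = 3: f ≡ 0 at y ∈ ∅; g ≡ 0 at y ∈ ∅; common: ∅.
  x = 4: f ≡ 0 at y ∈ ∅; g ≡ 0 at y ∈ ∅; common: ∅.
  x = 5: f ≡ 0 at y ∈ ∅; g ≡ 0 at y ∈ ∅; common: ∅.
  x = 6: f ≡ 0 at y ∈ {6}; g ≡ 0 at y ∈ ∅; common: ∅.
Collecting: common zeros = ∅, so the count is 0.
Comparison with the Bézout bound: 0 ≤ 4 = deg(f)·deg(g), as expected for curves with no common component (the affine F_7-count falls short of the bound because intersections may lie at infinity, over extension fields, or carry multiplicity).


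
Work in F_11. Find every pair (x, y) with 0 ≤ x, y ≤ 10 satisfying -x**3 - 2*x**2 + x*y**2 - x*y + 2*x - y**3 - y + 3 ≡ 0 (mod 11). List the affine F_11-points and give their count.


Affine F_11-points: {(0, 8), (1, 1), (1, 3), (1, 8), (2, 1), (2, 5), (2, 7), (4, 6), (6, 1), (8, 8), (10, 0), (10, 10)}; count = 12.

For each of the 121 pairs (x, y) ∈ F_11², evaluate f(x, y) mod 11. Record the zeros.
  x = 0: [0↦3, 1↦1, 2↦4, 3↦6, 4↦1, 5↦5, 6↦1, 7↦5, 8↦0, 9↦2, 10↦5]  zeros at y ∈ {8}
  x = 1: [0↦2, 1↦0, 2↦5, 3↦0, 4↦1, 5↦2, 6↦8, 7↦2, 8↦0, 9↦7, 10↦6]  zeros at y ∈ {1, 3, 8}
  x = 2: [0↦2, 1↦0, 2↦7, 3↦6, 4↦2, 5↦0, 6↦5, 7↦0, 8↦1, 9↦2, 10↦8]  zeros at y ∈ {1, 5, 7}
  x = 3: [0↦8, 1↦6, 2↦4, 3↦7, 4↦9, 5↦4, 6↦8, 7↦4, 8↦8, 9↦3, 10↦5]  zeros at y ∈ ∅
  x = 4: [0↦3, 1↦1, 2↦1, 3↦8, 4↦5, 5↦8, 6↦0, 7↦8, 8↦4, 9↦4, 10↦2]  zeros at y ∈ {6}
  x = 5: [0↦3, 1↦1, 2↦3, 3↦3, 4↦6, 5↦6, 6↦8, 7↦6, 8↦5, 9↦10, 10↦4]  zeros at y ∈ ∅
  x = 6: [0↦2, 1↦0, 2↦4, 3↦8, 4↦6, 5↦3, 6↦4, 7↦3, 8↦5, 9↦4, 10↦5]  zeros at y ∈ {1}
  x = 7: [0↦5, 1↦3, 2↦9, 3↦6, 4↦10, 5↦4, 6↦4, 7↦4, 8↦9, 9↦2, 10↦10]  zeros at y ∈ ∅
  x = 8: [0↦6, 1↦4, 2↦1, 3↦2, 4↦1, 5↦3, 6↦2, 7↦3, 8↦0, 9↦9, 10↦2]  zeros at y ∈ {8}
  x = 9: [0↦10, 1↦8, 2↦7, 3↦1, 4↦6, 5↦5, 6↦3, 7↦5, 8↦5, 9↦8, 10↦8]  zeros at y ∈ ∅
  x = 10: [0↦0, 1↦9, 2↦10, 3↦8, 4↦8, 5↦4, 6↦1, 7↦4, 8↦7, 9↦4, 10↦0]  zeros at y ∈ {0, 10}
Collecting zeros: affine points = {(0, 8), (1, 1), (1, 3), (1, 8), (2, 1), (2, 5), (2, 7), (4, 6), (6, 1), (8, 8), (10, 0), (10, 10)}.
Total count |C(F_11)_aff| = 12.


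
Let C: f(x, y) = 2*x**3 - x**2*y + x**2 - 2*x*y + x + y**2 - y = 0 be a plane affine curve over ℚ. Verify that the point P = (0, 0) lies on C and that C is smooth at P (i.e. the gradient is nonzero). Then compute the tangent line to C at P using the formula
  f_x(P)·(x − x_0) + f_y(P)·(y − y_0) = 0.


Tangent line at P: x - y = 0.

Step 1: f(0, 0) = 0, so P lies on C.
Step 2: partial derivatives
  f_x(x, y) = 6*x**2 - 2*x*y + 2*x - 2*y + 1, f_y(x, y) = -x**2 - 2*x + 2*y - 1.
  f_x(P) = 1, f_y(P) = -1 (gradient nonzero, so P is smooth).
Step 3: tangent line at P: 1·(x − 0) + -1·(y − 0) = 0.
Expanding: x - y = 0.


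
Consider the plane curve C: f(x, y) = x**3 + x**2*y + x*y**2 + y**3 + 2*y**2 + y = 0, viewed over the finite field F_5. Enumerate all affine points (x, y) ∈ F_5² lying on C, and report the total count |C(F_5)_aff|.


Affine F_5-points: {(0, 0), (0, 4), (1, 2), (3, 2), (4, 2)}; count = 5.

For each of the 25 pairs (x, y) ∈ F_5², evaluate f(x, y) mod 5. Record the zeros.
  x = 0: [0↦0, 1↦4, 2↦3, 3↦3, 4↦0]  zeros at y ∈ {0, 4}
  x = 1: [0↦1, 1↦2, 2↦0, 3↦1, 4↦1]  zeros at y ∈ {2}
  x = 2: [0↦3, 1↦3, 2↦2, 3↦1, 4↦1]  zeros at y ∈ ∅
  x = 3: [0↦2, 1↦3, 2↦0, 3↦4, 4↦1]  zeros at y ∈ {2}
  x = 4: [0↦4, 1↦3, 2↦0, 3↦1, 4↦2]  zeros at y ∈ {2}
Collecting zeros: affine points = {(0, 0), (0, 4), (1, 2), (3, 2), (4, 2)}.
Total count |C(F_5)_aff| = 5.


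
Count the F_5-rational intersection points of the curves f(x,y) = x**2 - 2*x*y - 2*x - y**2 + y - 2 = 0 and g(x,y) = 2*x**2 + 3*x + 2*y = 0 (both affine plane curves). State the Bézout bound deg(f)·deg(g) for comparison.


Common zeros: {(2, 3), (3, 4)}; count = 2; Bézout bound = 4.

deg(f) = 2, deg(g) = 2, so Bézout bound = 4.
Scan x ∈ F_5. For each x, list the y ∈ F_5 with f(x, y) ≡ 0 and those with g(x, y) ≡ 0 (mod 5); the common zeros in that column are the intersection.
  x = 0: f ≡ 0 at y ∈ ∅; g ≡ 0 at y ∈ {0}; common: ∅.
  x = 1: f ≡ 0 at y ∈ {1, 3}; g ≡ 0 at y ∈ {0}; common: ∅.
  x = 2: f ≡ 0 at y ∈ {3, 4}; g ≡ 0 at y ∈ {3}; common: {3}.
  x = 3: f ≡ 0 at y ∈ {1, 4}; g ≡ 0 at y ∈ {4}; common: {4}.
  x = 4: f ≡ 0 at y ∈ ∅; g ≡ 0 at y ∈ {3}; common: ∅.
Collecting: common zeros = {(2, 3), (3, 4)}, so the count is 2.
Comparison with the Bézout bound: 2 ≤ 4 = deg(f)·deg(g), as expected for curves with no common component (the affine F_5-count falls short of the bound because intersections may lie at infinity, over extension fields, or carry multiplicity).


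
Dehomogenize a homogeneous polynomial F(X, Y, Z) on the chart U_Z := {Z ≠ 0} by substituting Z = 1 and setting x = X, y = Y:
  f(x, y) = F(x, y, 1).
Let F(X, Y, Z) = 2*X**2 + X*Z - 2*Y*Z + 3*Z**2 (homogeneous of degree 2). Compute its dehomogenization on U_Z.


f(x, y) = 2*x**2 + x - 2*y + 3

On U_Z we set Z = 1. Each monomial c·X^i·Y^j·Z^k in F becomes c·x^i·y^j·1^k = c·x^i·y^j.
Substituting Z = 1: F(X, Y, 1) = 2*x**2 + x - 2*y + 3.
Note: deg(f) ≤ deg(F) = 2; strict inequality happens when F is divisible by Z (lost terms).


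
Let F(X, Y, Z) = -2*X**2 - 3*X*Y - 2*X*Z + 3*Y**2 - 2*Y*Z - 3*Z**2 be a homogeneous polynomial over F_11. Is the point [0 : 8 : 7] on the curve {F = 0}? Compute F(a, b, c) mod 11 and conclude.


F(0,8,7) ≡ 10 (mod 11); P is NOT on the curve.

Evaluate F(0, 8, 7) term-by-term (mod 11).
  -2*X**2 ↦ -2·0·1·1 = 0
  -3*X*Y ↦ -3·0·8·1 = 0
  -2*X*Z ↦ -2·0·1·7 = 0
  3*Y**2 ↦ 3·1·64·1 = 192
  -2*Y*Z ↦ -2·1·8·7 = -112
  -3*Z**2 ↦ -3·1·1·49 = -147
Sum: F(0, 8, 7) = (0) + (0) + (0) + (192) + (-112) + (-147) = -67.
Reducing mod 11: -67 ≡ 10 (mod 11).
Since F(a, b, c) ≡ 10 ≠ 0 (mod 11), P does NOT lie on the curve.


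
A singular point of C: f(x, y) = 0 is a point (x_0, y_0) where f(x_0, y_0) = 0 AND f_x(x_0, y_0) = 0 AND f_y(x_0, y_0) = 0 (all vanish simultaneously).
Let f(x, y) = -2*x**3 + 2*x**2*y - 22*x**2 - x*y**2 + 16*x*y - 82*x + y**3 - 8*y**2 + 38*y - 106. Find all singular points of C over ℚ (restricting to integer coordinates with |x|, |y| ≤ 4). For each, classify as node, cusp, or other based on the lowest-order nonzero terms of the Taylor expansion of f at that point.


Singular points: {(-3, 2)}; classification: cusp.

Compute partial derivatives:
  f_x = -6*x**2 + 4*x*y - 44*x - y**2 + 16*y - 82.
  f_y = 2*x**2 - 2*x*y + 16*x + 3*y**2 - 16*y + 38.
Scan x_0 ∈ {−4, ..., 4}. For each x_0, f_y(x_0, y) is a polynomial in y; find its integer roots y ∈ {−4, ..., 4}, then test f_x and f at those candidates.
  x = -4: f_y(-4, y) = 3*y**2 - 8*y + 6; no integer root y with |y| ≤ 4.
  x = -3: f_y(-3, y) = 3*y**2 - 10*y + 8; vanishes at y ∈ {2}. (-3, 2): f_x = 0, f = 0 — SINGULAR.
  x = -2: f_y(-2, y) = 3*y**2 - 12*y + 14; no integer root y with |y| ≤ 4.
  x = -1: f_y(-1, y) = 3*y**2 - 14*y + 24; no integer root y with |y| ≤ 4.
  x = 0: f_y(0, y) = 3*y**2 - 16*y + 38; no integer root y with |y| ≤ 4.
  x = 1: f_y(1, y) = 3*y**2 - 18*y + 56; no integer root y with |y| ≤ 4.
  x = 2: f_y(2, y) = 3*y**2 - 20*y + 78; no integer root y with |y| ≤ 4.
  x = 3: f_y(3, y) = 3*y**2 - 22*y + 104; no integer root y with |y| ≤ 4.
  x = 4: f_y(4, y) = 3*y**2 - 24*y + 134; no integer root y with |y| ≤ 4.
Only singular point on the grid: (-3, 2).
Classify: substitute x = -3 + u, y = 2 + v and expand: f = -2*u**3 + 2*u**2*v - u*v**2 + v**3 + v**2.
No constant or linear terms (consistent with a singular point). Quadratic part: v**2. Cubic part: -2*u**3 + 2*u**2*v - u*v**2 + v**3.
The quadratic part v**2 is a perfect square, so there is a single (double) tangent line v = 0, i.e. y = 2. Restricting the cubic part to that line (v = 0) leaves -2*u**3 ≠ 0, so f is not divisible by v and the branch is v² ≈ 2*u**3 to lowest order — this is a cusp.
Classification: cusp.


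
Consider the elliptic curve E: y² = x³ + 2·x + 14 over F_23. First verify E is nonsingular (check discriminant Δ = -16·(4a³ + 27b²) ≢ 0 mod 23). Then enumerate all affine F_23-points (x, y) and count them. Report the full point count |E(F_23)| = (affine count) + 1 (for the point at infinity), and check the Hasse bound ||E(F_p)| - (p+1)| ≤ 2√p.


Affine points = {(2, 7), (2, 16), (3, 1), (3, 22), (6, 9), (6, 14), (7, 7), (7, 16), (8, 6), (8, 17), (9, 5), (9, 18), (12, 8), (12, 15), (13, 11), (13, 12), (14, 7), (14, 16), (16, 5), (16, 18), (17, 4), (17, 19), (20, 2), (20, 21), (21, 5), (21, 18)}; affine count = 26; |E(F_23)| = 27.

Discriminant check: Δ ∝ 4a³ + 27b² = 4·2³ + 27·14² = 4·8 + 27·196 ≡ 11 (mod 23). Nonzero ⇒ E is nonsingular.
For each x ∈ F_23, compute rhs = x³ + 2·x + 14 mod 23, then count y ∈ F_23 with y² ≡ rhs.
  x = 0: rhs = 14, matching y values: none (0 points).
  x = 1: rhs = 17, matching y values: none (0 points).
  x = 2: rhs = 3, matching y values: 7, 16 (2 points).
  x = 3: rhs = 1, matching y values: 1, 22 (2 points).
  x = 4: rhs = 17, matching y values: none (0 points).
  x = 5: rhs = 11, matching y values: none (0 points).
  x = 6: rhs = 12, matching y values: 9, 14 (2 points).
  x = 7: rhs = 3, matching y values: 7, 16 (2 points).
  x = 8: rhs = 13, matching y values: 6, 17 (2 points).
  x = 9: rhs = 2, matching y values: 5, 18 (2 points).
  x = 10: rhs = 22, matching y values: none (0 points).
  x = 11: rhs = 10, matching y values: none (0 points).
  x = 12: rhs = 18, matching y values: 8, 15 (2 points).
  x = 13: rhs = 6, matching y values: 11, 12 (2 points).
  x = 14: rhs = 3, matching y values: 7, 16 (2 points).
  x = 15: rhs = 15, matching y values: none (0 points).
  x = 16: rhs = 2, matching y values: 5, 18 (2 points).
  x = 17: rhs = 16, matching y values: 4, 19 (2 points).
  x = 18: rhs = 17, matching y values: none (0 points).
  x = 19: rhs = 11, matching y values: none (0 points).
  x = 20: rhs = 4, matching y values: 2, 21 (2 points).
  x = 21: rhs = 2, matching y values: 5, 18 (2 points).
  x = 22: rhs = 11, matching y values: none (0 points).
Total affine count: 26.
Full point count |E(F_23)| = 26 + 1 = 27.
Hasse bound: |27 − (23+1)| = |3| = 3 ≤ 2√23 ≈ 9.5917 ✓.


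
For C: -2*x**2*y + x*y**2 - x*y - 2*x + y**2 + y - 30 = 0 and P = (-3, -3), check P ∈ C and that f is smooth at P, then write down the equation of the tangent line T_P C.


Tangent line at P: -26*x - 2*y - 84 = 0.

Step 1: f(-3, -3) = 0, so P lies on C.
Step 2: partial derivatives
  f_x(x, y) = -4*x*y + y**2 - y - 2, f_y(x, y) = -2*x**2 + 2*x*y - x + 2*y + 1.
  f_x(P) = -26, f_y(P) = -2 (gradient nonzero, so P is smooth).
Step 3: tangent line at P: -26·(x − -3) + -2·(y − -3) = 0.
Expanding: -26*x - 2*y - 84 = 0.


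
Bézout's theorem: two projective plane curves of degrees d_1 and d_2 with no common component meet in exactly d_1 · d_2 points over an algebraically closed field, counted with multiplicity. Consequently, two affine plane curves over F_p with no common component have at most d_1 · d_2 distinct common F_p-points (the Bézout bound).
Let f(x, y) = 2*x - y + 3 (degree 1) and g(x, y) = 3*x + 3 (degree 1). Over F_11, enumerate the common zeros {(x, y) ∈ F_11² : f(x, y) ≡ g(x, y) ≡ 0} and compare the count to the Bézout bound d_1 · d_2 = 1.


Common zeros: {(10, 1)}; count = 1; Bézout bound = 1.

deg(f) = 1, deg(g) = 1, so Bézout bound = 1.
Scan x ∈ F_11. For each x, list the y ∈ F_11 with f(x, y) ≡ 0 and those with g(x, y) ≡ 0 (mod 11); the common zeros in that column are the intersection.
  x = 0: f ≡ 0 at y ∈ {3}; g ≡ 0 at y ∈ ∅; common: ∅.
  x = 1: f ≡ 0 at y ∈ {5}; g ≡ 0 at y ∈ ∅; common: ∅.
  x = 2: f ≡ 0 at y ∈ {7}; g ≡ 0 at y ∈ ∅; common: ∅.
  x = 3: f ≡ 0 at y ∈ {9}; g ≡ 0 at y ∈ ∅; common: ∅.
  x = 4: f ≡ 0 at y ∈ {0}; g ≡ 0 at y ∈ ∅; common: ∅.
  x = 5: f ≡ 0 at y ∈ {2}; g ≡ 0 at y ∈ ∅; common: ∅.
  x = 6: f ≡ 0 at y ∈ {4}; g ≡ 0 at y ∈ ∅; common: ∅.
  x = 7: f ≡ 0 at y ∈ {6}; g ≡ 0 at y ∈ ∅; common: ∅.
  x = 8: f ≡ 0 at y ∈ {8}; g ≡ 0 at y ∈ ∅; common: ∅.
  x = 9: f ≡ 0 at y ∈ {10}; g ≡ 0 at y ∈ ∅; common: ∅.
  x = 10: f ≡ 0 at y ∈ {1}; g ≡ 0 at y ∈ {0, 1, 2, 3, 4, 5, 6, 7, 8, 9, 10}; common: {1}.
Collecting: common zeros = {(10, 1)}, so the count is 1.
Comparison with the Bézout bound: 1 ≤ 1 = deg(f)·deg(g), as expected for curves with no common component (the bound is attained).


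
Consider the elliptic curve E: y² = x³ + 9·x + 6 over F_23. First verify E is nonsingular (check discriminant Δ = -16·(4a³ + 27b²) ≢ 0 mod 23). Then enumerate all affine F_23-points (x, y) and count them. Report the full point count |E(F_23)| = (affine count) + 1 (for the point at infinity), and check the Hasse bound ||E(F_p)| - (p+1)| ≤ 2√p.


Affine points = {(0, 11), (0, 12), (1, 4), (1, 19), (2, 3), (2, 20), (6, 0), (12, 5), (12, 18), (14, 1), (14, 22), (17, 9), (17, 14), (21, 7), (21, 16)}; affine count = 15; |E(F_23)| = 16.

Discriminant check: Δ ∝ 4a³ + 27b² = 4·9³ + 27·6² = 4·729 + 27·36 ≡ 1 (mod 23). Nonzero ⇒ E is nonsingular.
For each x ∈ F_23, compute rhs = x³ + 9·x + 6 mod 23, then count y ∈ F_23 with y² ≡ rhs.
  x = 0: rhs = 6, matching y values: 11, 12 (2 points).
  x = 1: rhs = 16, matching y values: 4, 19 (2 points).
  x = 2: rhs = 9, matching y values: 3, 20 (2 points).
  x = 3: rhs = 14, matching y values: none (0 points).
  x = 4: rhs = 14, matching y values: none (0 points).
  x = 5: rhs = 15, matching y values: none (0 points).
  x = 6: rhs = 0, matching y values: 0 (1 points).
  x = 7: rhs = 21, matching y values: none (0 points).
  x = 8: rhs = 15, matching y values: none (0 points).
  x = 9: rhs = 11, matching y values: none (0 points).
  x = 10: rhs = 15, matching y values: none (0 points).
  x = 11: rhs = 10, matching y values: none (0 points).
  x = 12: rhs = 2, matching y values: 5, 18 (2 points).
  x = 13: rhs = 20, matching y values: none (0 points).
  x = 14: rhs = 1, matching y values: 1, 22 (2 points).
  x = 15: rhs = 20, matching y values: none (0 points).
  x = 16: rhs = 14, matching y values: none (0 points).
  x = 17: rhs = 12, matching y values: 9, 14 (2 points).
  x = 18: rhs = 20, matching y values: none (0 points).
  x = 19: rhs = 21, matching y values: none (0 points).
  x = 20: rhs = 21, matching y values: none (0 points).
  x = 21: rhs = 3, matching y values: 7, 16 (2 points).
  x = 22: rhs = 19, matching y values: none (0 points).
Total affine count: 15.
Full point count |E(F_23)| = 15 + 1 = 16.
Hasse bound: |16 − (23+1)| = |-8| = 8 ≤ 2√23 ≈ 9.5917 ✓.


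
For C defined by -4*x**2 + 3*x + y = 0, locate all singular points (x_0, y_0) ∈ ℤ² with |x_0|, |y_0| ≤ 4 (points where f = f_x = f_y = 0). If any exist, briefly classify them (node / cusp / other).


No singular points in the scanned grid; C is smooth there.

Compute partial derivatives:
  f_x = 3 - 8*x.
  f_y = 1.
f_y = 1 is a nonzero constant, so f_y never vanishes: no point (x, y) can satisfy f = f_x = f_y = 0. In particular no (x, y) ∈ {−4, ..., 4}² is singular; the curve is smooth.


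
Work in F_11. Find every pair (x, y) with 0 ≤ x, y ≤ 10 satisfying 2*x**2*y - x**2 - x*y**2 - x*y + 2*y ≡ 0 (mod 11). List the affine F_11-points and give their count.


Affine F_11-points: {(0, 0), (1, 5), (1, 9), (3, 4), (3, 9), (5, 6), (5, 10), (6, 5), (6, 10), (9, 8)}; count = 10.

For each of the 121 pairs (x, y) ∈ F_11², evaluate f(x, y) mod 11. Record the zeros.
  x = 0: [0↦0, 1↦2, 2↦4, 3↦6, 4↦8, 5↦10, 6↦1, 7↦3, 8↦5, 9↦7, 10↦9]  zeros at y ∈ {0}
  x = 1: [0↦10, 1↦1, 2↦1, 3↦10, 4↦6, 5↦0, 6↦3, 7↦4, 8↦3, 9↦0, 10↦6]  zeros at y ∈ {5, 9}
  x = 2: [0↦7, 1↦2, 2↦4, 3↦2, 4↦7, 5↦8, 6↦5, 7↦9, 8↦9, 9↦5, 10↦8]  zeros at y ∈ ∅
  x = 3: [0↦2, 1↦5, 2↦2, 3↦4, 4↦0, 5↦1, 6↦7, 7↦7, 8↦1, 9↦0, 10↦4]  zeros at y ∈ {4, 9}
  x = 4: [0↦6, 1↦10, 2↦6, 3↦5, 4↦7, 5↦1, 6↦9, 7↦9, 8↦1, 9↦7, 10↦5]  zeros at y ∈ ∅
  x = 5: [0↦8, 1↦6, 2↦5, 3↦5, 4↦6, 5↦8, 6↦0, 7↦4, 8↦9, 9↦4, 10↦0]  zeros at y ∈ {6, 10}
  x = 6: [0↦8, 1↦4, 2↦10, 3↦4, 4↦8, 5↦0, 6↦2, 7↦3, 8↦3, 9↦2, 10↦0]  zeros at y ∈ {5, 10}
  x = 7: [0↦6, 1↦4, 2↦10, 3↦2, 4↦2, 5↦10, 6↦4, 7↦6, 8↦5, 9↦1, 10↦5]  zeros at y ∈ ∅
  x = 8: [0↦2, 1↦6, 2↦5, 3↦10, 4↦10, 5↦5, 6↦6, 7↦2, 8↦4, 9↦1, 10↦4]  zeros at y ∈ ∅
  x = 9: [0↦7, 1↦10, 2↦6, 3↦6, 4↦10, 5↦7, 6↦8, 7↦2, 8↦0, 9↦2, 10↦8]  zeros at y ∈ {8}
  x = 10: [0↦10, 1↦5, 2↦2, 3↦1, 4↦2, 5↦5, 6↦10, 7↦6, 8↦4, 9↦4, 10↦6]  zeros at y ∈ ∅
Collecting zeros: affine points = {(0, 0), (1, 5), (1, 9), (3, 4), (3, 9), (5, 6), (5, 10), (6, 5), (6, 10), (9, 8)}.
Total count |C(F_11)_aff| = 10.


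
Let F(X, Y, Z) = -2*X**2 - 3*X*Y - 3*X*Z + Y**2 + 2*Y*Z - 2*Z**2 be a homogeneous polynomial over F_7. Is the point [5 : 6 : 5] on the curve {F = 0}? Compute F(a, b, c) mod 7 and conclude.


F(5,6,5) ≡ 6 (mod 7); P is NOT on the curve.

Evaluate F(5, 6, 5) term-by-term (mod 7).
  -2*X**2 ↦ -2·25·1·1 = -50
  -3*X*Y ↦ -3·5·6·1 = -90
  -3*X*Z ↦ -3·5·1·5 = -75
  Y**2 ↦ 1·1·36·1 = 36
  2*Y*Z ↦ 2·1·6·5 = 60
  -2*Z**2 ↦ -2·1·1·25 = -50
Sum: F(5, 6, 5) = (-50) + (-90) + (-75) + (36) + (60) + (-50) = -169.
Reducing mod 7: -169 ≡ 6 (mod 7).
Since F(a, b, c) ≡ 6 ≠ 0 (mod 7), P does NOT lie on the curve.


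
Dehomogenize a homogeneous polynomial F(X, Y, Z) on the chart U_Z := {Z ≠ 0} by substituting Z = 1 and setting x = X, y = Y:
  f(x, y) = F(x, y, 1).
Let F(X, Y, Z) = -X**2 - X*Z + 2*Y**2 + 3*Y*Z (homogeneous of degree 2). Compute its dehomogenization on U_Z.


f(x, y) = -x**2 - x + 2*y**2 + 3*y

On U_Z we set Z = 1. Each monomial c·X^i·Y^j·Z^k in F becomes c·x^i·y^j·1^k = c·x^i·y^j.
Substituting Z = 1: F(X, Y, 1) = -x**2 - x + 2*y**2 + 3*y.
Note: deg(f) ≤ deg(F) = 2; strict inequality happens when F is divisible by Z (lost terms).


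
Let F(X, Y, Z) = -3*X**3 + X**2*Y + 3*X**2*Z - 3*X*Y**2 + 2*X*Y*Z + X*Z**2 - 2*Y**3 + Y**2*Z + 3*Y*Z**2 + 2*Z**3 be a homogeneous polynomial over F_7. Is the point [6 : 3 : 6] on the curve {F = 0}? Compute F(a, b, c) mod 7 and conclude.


F(6,3,6) ≡ 0 (mod 7); P is on the curve.

Evaluate F(6, 3, 6) term-by-term (mod 7).
  -3*X**3 ↦ -3·216·1·1 = -648
  X**2*Y ↦ 1·36·3·1 = 108
  3*X**2*Z ↦ 3·36·1·6 = 648
  -3*X*Y**2 ↦ -3·6·9·1 = -162
  2*X*Y*Z ↦ 2·6·3·6 = 216
  X*Z**2 ↦ 1·6·1·36 = 216
  -2*Y**3 ↦ -2·1·27·1 = -54
  Y**2*Z ↦ 1·1·9·6 = 54
  3*Y*Z**2 ↦ 3·1·3·36 = 324
  2*Z**3 ↦ 2·1·1·216 = 432
Sum: F(6, 3, 6) = (-648) + (108) + (648) + (-162) + (216) + (216) + (-54) + (54) + (324) + (432) = 1134.
Reducing mod 7: 1134 ≡ 0 (mod 7).
Since F(a, b, c) ≡ 0 (mod 7), P lies on the curve.


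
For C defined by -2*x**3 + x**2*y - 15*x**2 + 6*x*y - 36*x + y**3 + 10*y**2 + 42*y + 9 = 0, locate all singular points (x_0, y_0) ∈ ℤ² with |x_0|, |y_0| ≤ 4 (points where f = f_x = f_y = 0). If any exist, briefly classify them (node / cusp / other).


Singular points: {(-3, -3)}; classification: cusp.

Compute partial derivatives:
  f_x = -6*x**2 + 2*x*y - 30*x + 6*y - 36.
  f_y = x**2 + 6*x + 3*y**2 + 20*y + 42.
Scan x_0 ∈ {−4, ..., 4}. For each x_0, f_y(x_0, y) is a polynomial in y; find its integer roots y ∈ {−4, ..., 4}, then test f_x and f at those candidates.
  x = -4: f_y(-4, y) = 3*y**2 + 20*y + 34; no integer root y with |y| ≤ 4.
  x = -3: f_y(-3, y) = 3*y**2 + 20*y + 33; vanishes at y ∈ {-3}. (-3, -3): f_x = 0, f = 0 — SINGULAR.
  x = -2: f_y(-2, y) = 3*y**2 + 20*y + 34; no integer root y with |y| ≤ 4.
  x = -1: f_y(-1, y) = 3*y**2 + 20*y + 37; no integer root y with |y| ≤ 4.
  x = 0: f_y(0, y) = 3*y**2 + 20*y + 42; no integer root y with |y| ≤ 4.
  x = 1: f_y(1, y) = 3*y**2 + 20*y + 49; no integer root y with |y| ≤ 4.
  x = 2: f_y(2, y) = 3*y**2 + 20*y + 58; no integer root y with |y| ≤ 4.
  x = 3: f_y(3, y) = 3*y**2 + 20*y + 69; no integer root y with |y| ≤ 4.
  x = 4: f_y(4, y) = 3*y**2 + 20*y + 82; no integer root y with |y| ≤ 4.
Only singular point on the grid: (-3, -3).
Classify: substitute x = -3 + u, y = -3 + v and expand: f = -2*u**3 + u**2*v + v**3 + v**2.
No constant or linear terms (consistent with a singular point). Quadratic part: v**2. Cubic part: -2*u**3 + u**2*v + v**3.
The quadratic part v**2 is a perfect square, so there is a single (double) tangent line v = 0, i.e. y = -3. Restricting the cubic part to that line (v = 0) leaves -2*u**3 ≠ 0, so f is not divisible by v and the branch is v² ≈ 2*u**3 to lowest order — this is a cusp.
Classification: cusp.


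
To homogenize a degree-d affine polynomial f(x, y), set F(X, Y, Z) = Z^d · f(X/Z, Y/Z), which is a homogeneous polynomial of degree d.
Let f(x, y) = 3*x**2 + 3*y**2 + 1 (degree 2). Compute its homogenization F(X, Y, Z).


F(X, Y, Z) = 3*X**2 + 3*Y**2 + Z**2

deg(f) = 2.
Substitute x = X/Z, y = Y/Z into f, then multiply by Z^2.
  monomial 3·x^2·y^0 ↦ 3·X^2·Y^0·Z^0.
  monomial 3·x^0·y^2 ↦ 3·X^0·Y^2·Z^0.
  monomial 1·x^0·y^0 ↦ 1·X^0·Y^0·Z^2.
Collecting: F(X, Y, Z) = 3*X**2 + 3*Y**2 + Z**2.


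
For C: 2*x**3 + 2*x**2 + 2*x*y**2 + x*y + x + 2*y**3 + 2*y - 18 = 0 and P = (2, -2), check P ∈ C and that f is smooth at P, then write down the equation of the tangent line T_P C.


Tangent line at P: 39*x + 12*y - 54 = 0.

Step 1: f(2, -2) = 0, so P lies on C.
Step 2: partial derivatives
  f_x(x, y) = 6*x**2 + 4*x + 2*y**2 + y + 1, f_y(x, y) = 4*x*y + x + 6*y**2 + 2.
  f_x(P) = 39, f_y(P) = 12 (gradient nonzero, so P is smooth).
Step 3: tangent line at P: 39·(x − 2) + 12·(y − -2) = 0.
Expanding: 39*x + 12*y - 54 = 0.


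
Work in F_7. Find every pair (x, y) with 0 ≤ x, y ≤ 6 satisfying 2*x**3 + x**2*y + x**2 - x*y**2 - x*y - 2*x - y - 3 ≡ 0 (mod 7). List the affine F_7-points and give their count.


Affine F_7-points: {(0, 4), (1, 3), (2, 2), (3, 1), (3, 3), (4, 0), (4, 1), (5, 2), (5, 6), (6, 1), (6, 5)}; count = 11.

For each of the 49 pairs (x, y) ∈ F_7², evaluate f(x, y) mod 7. Record the zeros.
  x = 0: [0↦4, 1↦3, 2↦2, 3↦1, 4↦0, 5↦6, 6↦5]  zeros at y ∈ {4}
  x = 1: [0↦5, 1↦3, 2↦6, 3↦0, 4↦6, 5↦3, 6↦5]  zeros at y ∈ {3}
  x = 2: [0↦6, 1↦5, 2↦0, 3↦5, 4↦6, 5↦3, 6↦3]  zeros at y ∈ {2}
  x = 3: [0↦5, 1↦0, 2↦3, 3↦0, 4↦5, 5↦4, 6↦4]  zeros at y ∈ {1, 3}
  x = 4: [0↦0, 1↦0, 2↦6, 3↦4, 4↦1, 5↦4, 6↦6]  zeros at y ∈ {0, 1}
  x = 5: [0↦3, 1↦3, 2↦0, 3↦1, 4↦6, 5↦1, 6↦0]  zeros at y ∈ {2, 6}
  x = 6: [0↦5, 1↦0, 2↦4, 3↦3, 4↦4, 5↦0, 6↦5]  zeros at y ∈ {1, 5}
Collecting zeros: affine points = {(0, 4), (1, 3), (2, 2), (3, 1), (3, 3), (4, 0), (4, 1), (5, 2), (5, 6), (6, 1), (6, 5)}.
Total count |C(F_7)_aff| = 11.


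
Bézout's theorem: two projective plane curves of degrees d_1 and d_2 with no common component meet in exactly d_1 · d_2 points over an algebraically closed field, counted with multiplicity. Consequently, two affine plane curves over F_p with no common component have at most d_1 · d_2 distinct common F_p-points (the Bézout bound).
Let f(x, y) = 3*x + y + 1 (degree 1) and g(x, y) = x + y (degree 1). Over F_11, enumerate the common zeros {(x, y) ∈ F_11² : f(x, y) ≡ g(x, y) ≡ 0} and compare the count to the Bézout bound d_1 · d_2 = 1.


Common zeros: {(5, 6)}; count = 1; Bézout bound = 1.

deg(f) = 1, deg(g) = 1, so Bézout bound = 1.
Scan x ∈ F_11. For each x, list the y ∈ F_11 with f(x, y) ≡ 0 and those with g(x, y) ≡ 0 (mod 11); the common zeros in that column are the intersection.
  x = 0: f ≡ 0 at y ∈ {10}; g ≡ 0 at y ∈ {0}; common: ∅.
  x = 1: f ≡ 0 at y ∈ {7}; g ≡ 0 at y ∈ {10}; common: ∅.
  x = 2: f ≡ 0 at y ∈ {4}; g ≡ 0 at y ∈ {9}; common: ∅.
  x = 3: f ≡ 0 at y ∈ {1}; g ≡ 0 at y ∈ {8}; common: ∅.
  x = 4: f ≡ 0 at y ∈ {9}; g ≡ 0 at y ∈ {7}; common: ∅.
  x = 5: f ≡ 0 at y ∈ {6}; g ≡ 0 at y ∈ {6}; common: {6}.
  x = 6: f ≡ 0 at y ∈ {3}; g ≡ 0 at y ∈ {5}; common: ∅.
  x = 7: f ≡ 0 at y ∈ {0}; g ≡ 0 at y ∈ {4}; common: ∅.
  x = 8: f ≡ 0 at y ∈ {8}; g ≡ 0 at y ∈ {3}; common: ∅.
  x = 9: f ≡ 0 at y ∈ {5}; g ≡ 0 at y ∈ {2}; common: ∅.
  x = 10: f ≡ 0 at y ∈ {2}; g ≡ 0 at y ∈ {1}; common: ∅.
Collecting: common zeros = {(5, 6)}, so the count is 1.
Comparison with the Bézout bound: 1 ≤ 1 = deg(f)·deg(g), as expected for curves with no common component (the bound is attained).


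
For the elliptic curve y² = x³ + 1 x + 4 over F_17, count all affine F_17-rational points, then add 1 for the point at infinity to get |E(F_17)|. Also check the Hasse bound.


Affine points = {(0, 2), (0, 15), (3, 0), (4, 2), (4, 15), (5, 7), (5, 10), (13, 2), (13, 15), (14, 5), (14, 12), (16, 6), (16, 11)}; affine count = 13; |E(F_17)| = 14.

Discriminant check: Δ ∝ 4a³ + 27b² = 4·1³ + 27·4² = 4·1 + 27·16 ≡ 11 (mod 17). Nonzero ⇒ E is nonsingular.
For each x ∈ F_17, compute rhs = x³ + 1·x + 4 mod 17, then count y ∈ F_17 with y² ≡ rhs.
  x = 0: rhs = 4, matching y values: 2, 15 (2 points).
  x = 1: rhs = 6, matching y values: none (0 points).
  x = 2: rhs = 14, matching y values: none (0 points).
  x = 3: rhs = 0, matching y values: 0 (1 points).
  x = 4: rhs = 4, matching y values: 2, 15 (2 points).
  x = 5: rhs = 15, matching y values: 7, 10 (2 points).
  x = 6: rhs = 5, matching y values: none (0 points).
  x = 7: rhs = 14, matching y values: none (0 points).
  x = 8: rhs = 14, matching y values: none (0 points).
  x = 9: rhs = 11, matching y values: none (0 points).
  x = 10: rhs = 11, matching y values: none (0 points).
  x = 11: rhs = 3, matching y values: none (0 points).
  x = 12: rhs = 10, matching y values: none (0 points).
  x = 13: rhs = 4, matching y values: 2, 15 (2 points).
  x = 14: rhs = 8, matching y values: 5, 12 (2 points).
  x = 15: rhs = 11, matching y values: none (0 points).
  x = 16: rhs = 2, matching y values: 6, 11 (2 points).
Total affine count: 13.
Full point count |E(F_17)| = 13 + 1 = 14.
Hasse bound: |14 − (17+1)| = |-4| = 4 ≤ 2√17 ≈ 8.2462 ✓.


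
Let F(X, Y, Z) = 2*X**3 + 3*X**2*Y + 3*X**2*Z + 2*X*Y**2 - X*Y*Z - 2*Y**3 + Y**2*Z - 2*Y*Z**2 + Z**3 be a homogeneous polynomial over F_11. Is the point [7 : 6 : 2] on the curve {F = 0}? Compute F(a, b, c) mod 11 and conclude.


F(7,6,2) ≡ 1 (mod 11); P is NOT on the curve.

Evaluate F(7, 6, 2) term-by-term (mod 11).
  2*X**3 ↦ 2·343·1·1 = 686
  3*X**2*Y ↦ 3·49·6·1 = 882
  3*X**2*Z ↦ 3·49·1·2 = 294
  2*X*Y**2 ↦ 2·7·36·1 = 504
  -X*Y*Z ↦ -1·7·6·2 = -84
  -2*Y**3 ↦ -2·1·216·1 = -432
  Y**2*Z ↦ 1·1·36·2 = 72
  -2*Y*Z**2 ↦ -2·1·6·4 = -48
  Z**3 ↦ 1·1·1·8 = 8
Sum: F(7, 6, 2) = (686) + (882) + (294) + (504) + (-84) + (-432) + (72) + (-48) + (8) = 1882.
Reducing mod 11: 1882 ≡ 1 (mod 11).
Since F(a, b, c) ≡ 1 ≠ 0 (mod 11), P does NOT lie on the curve.


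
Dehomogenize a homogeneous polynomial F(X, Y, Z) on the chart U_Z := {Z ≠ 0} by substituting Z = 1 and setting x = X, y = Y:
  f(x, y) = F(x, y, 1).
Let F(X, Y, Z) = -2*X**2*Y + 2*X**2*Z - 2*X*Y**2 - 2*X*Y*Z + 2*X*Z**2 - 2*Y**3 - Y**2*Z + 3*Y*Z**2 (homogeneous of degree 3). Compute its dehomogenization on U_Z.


f(x, y) = -2*x**2*y + 2*x**2 - 2*x*y**2 - 2*x*y + 2*x - 2*y**3 - y**2 + 3*y

On U_Z we set Z = 1. Each monomial c·X^i·Y^j·Z^k in F becomes c·x^i·y^j·1^k = c·x^i·y^j.
Substituting Z = 1: F(X, Y, 1) = -2*x**2*y + 2*x**2 - 2*x*y**2 - 2*x*y + 2*x - 2*y**3 - y**2 + 3*y.
Note: deg(f) ≤ deg(F) = 3; strict inequality happens when F is divisible by Z (lost terms).


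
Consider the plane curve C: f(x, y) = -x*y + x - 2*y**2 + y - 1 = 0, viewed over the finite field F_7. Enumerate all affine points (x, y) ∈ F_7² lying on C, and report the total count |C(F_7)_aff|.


Affine F_7-points: {(0, 2), (1, 0), (2, 4), (2, 6), (6, 3), (6, 5)}; count = 6.

For each of the 49 pairs (x, y) ∈ F_7², evaluate f(x, y) mod 7. Record the zeros.
  x = 0: [0↦6, 1↦5, 2↦0, 3↦5, 4↦6, 5↦3, 6↦3]  zeros at y ∈ {2}
  x = 1: [0↦0, 1↦5, 2↦6, 3↦3, 4↦3, 5↦6, 6↦5]  zeros at y ∈ {0}
  x = 2: [0↦1, 1↦5, 2↦5, 3↦1, 4↦0, 5↦2, 6↦0]  zeros at y ∈ {4, 6}
  x = 3: [0↦2, 1↦5, 2↦4, 3↦6, 4↦4, 5↦5, 6↦2]  zeros at y ∈ ∅
  x = 4: [0↦3, 1↦5, 2↦3, 3↦4, 4↦1, 5↦1, 6↦4]  zeros at y ∈ ∅
  x = 5: [0↦4, 1↦5, 2↦2, 3↦2, 4↦5, 5↦4, 6↦6]  zeros at y ∈ ∅
  x = 6: [0↦5, 1↦5, 2↦1, 3↦0, 4↦2, 5↦0, 6↦1]  zeros at y ∈ {3, 5}
Collecting zeros: affine points = {(0, 2), (1, 0), (2, 4), (2, 6), (6, 3), (6, 5)}.
Total count |C(F_7)_aff| = 6.


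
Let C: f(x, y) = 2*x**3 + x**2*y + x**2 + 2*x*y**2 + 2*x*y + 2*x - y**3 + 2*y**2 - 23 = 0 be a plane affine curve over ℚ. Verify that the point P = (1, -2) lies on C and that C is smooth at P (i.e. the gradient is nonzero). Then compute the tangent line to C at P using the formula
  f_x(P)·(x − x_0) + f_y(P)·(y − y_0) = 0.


Tangent line at P: 10*x - 25*y - 60 = 0.

Step 1: f(1, -2) = 0, so P lies on C.
Step 2: partial derivatives
  f_x(x, y) = 6*x**2 + 2*x*y + 2*x + 2*y**2 + 2*y + 2, f_y(x, y) = x**2 + 4*x*y + 2*x - 3*y**2 + 4*y.
  f_x(P) = 10, f_y(P) = -25 (gradient nonzero, so P is smooth).
Step 3: tangent line at P: 10·(x − 1) + -25·(y − -2) = 0.
Expanding: 10*x - 25*y - 60 = 0.


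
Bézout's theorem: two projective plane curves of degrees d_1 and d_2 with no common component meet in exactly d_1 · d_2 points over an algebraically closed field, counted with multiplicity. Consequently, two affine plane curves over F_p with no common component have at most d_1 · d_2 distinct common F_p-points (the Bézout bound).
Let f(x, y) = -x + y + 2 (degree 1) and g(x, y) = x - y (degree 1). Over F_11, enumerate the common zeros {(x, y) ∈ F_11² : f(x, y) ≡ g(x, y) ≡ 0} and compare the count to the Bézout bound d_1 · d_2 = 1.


Common zeros: ∅; count = 0; Bézout bound = 1.

deg(f) = 1, deg(g) = 1, so Bézout bound = 1.
Scan x ∈ F_11. For each x, list the y ∈ F_11 with f(x, y) ≡ 0 and those with g(x, y) ≡ 0 (mod 11); the common zeros in that column are the intersection.
  x = 0: f ≡ 0 at y ∈ {9}; g ≡ 0 at y ∈ {0}; common: ∅.
  x = 1: f ≡ 0 at y ∈ {10}; g ≡ 0 at y ∈ {1}; common: ∅.
  x = 2: f ≡ 0 at y ∈ {0}; g ≡ 0 at y ∈ {2}; common: ∅.
  x = 3: f ≡ 0 at y ∈ {1}; g ≡ 0 at y ∈ {3}; common: ∅.
  x = 4: f ≡ 0 at y ∈ {2}; g ≡ 0 at y ∈ {4}; common: ∅.
  x = 5: f ≡ 0 at y ∈ {3}; g ≡ 0 at y ∈ {5}; common: ∅.
  x = 6: f ≡ 0 at y ∈ {4}; g ≡ 0 at y ∈ {6}; common: ∅.
  x = 7: f ≡ 0 at y ∈ {5}; g ≡ 0 at y ∈ {7}; common: ∅.
  x = 8: f ≡ 0 at y ∈ {6}; g ≡ 0 at y ∈ {8}; common: ∅.
  x = 9: f ≡ 0 at y ∈ {7}; g ≡ 0 at y ∈ {9}; common: ∅.
  x = 10: f ≡ 0 at y ∈ {8}; g ≡ 0 at y ∈ {10}; common: ∅.
Collecting: common zeros = ∅, so the count is 0.
Comparison with the Bézout bound: 0 ≤ 1 = deg(f)·deg(g), as expected for curves with no common component (the affine F_11-count falls short of the bound because intersections may lie at infinity, over extension fields, or carry multiplicity).


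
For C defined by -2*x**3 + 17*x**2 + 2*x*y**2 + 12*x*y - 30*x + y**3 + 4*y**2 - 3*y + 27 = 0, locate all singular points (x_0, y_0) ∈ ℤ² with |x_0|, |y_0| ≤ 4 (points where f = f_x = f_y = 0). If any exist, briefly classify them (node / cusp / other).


Singular points: {(3, -3)}; classification: node.

Compute partial derivatives:
  f_x = -6*x**2 + 34*x + 2*y**2 + 12*y - 30.
  f_y = 4*x*y + 12*x + 3*y**2 + 8*y - 3.
Scan x_0 ∈ {−4, ..., 4}. For each x_0, f_y(x_0, y) is a polynomial in y; find its integer roots y ∈ {−4, ..., 4}, then test f_x and f at those candidates.
  x = -4: f_y(-4, y) = 3*y**2 - 8*y - 51; vanishes at y ∈ {-3}. (-4, -3): f_x = -280 ≠ 0.
  x = -3: f_y(-3, y) = 3*y**2 - 4*y - 39; vanishes at y ∈ {-3}. (-3, -3): f_x = -204 ≠ 0.
  x = -2: f_y(-2, y) = 3*y**2 - 27; vanishes at y ∈ {-3, 3}. (-2, -3): f_x = -140 ≠ 0; (-2, 3): f_x = -68 ≠ 0.
  x = -1: f_y(-1, y) = 3*y**2 + 4*y - 15; vanishes at y ∈ {-3}. (-1, -3): f_x = -88 ≠ 0.
  x = 0: f_y(0, y) = 3*y**2 + 8*y - 3; vanishes at y ∈ {-3}. (0, -3): f_x = -48 ≠ 0.
  x = 1: f_y(1, y) = 3*y**2 + 12*y + 9; vanishes at y ∈ {-3, -1}. (1, -3): f_x = -20 ≠ 0; (1, -1): f_x = -12 ≠ 0.
  x = 2: f_y(2, y) = 3*y**2 + 16*y + 21; vanishes at y ∈ {-3}. (2, -3): f_x = -4 ≠ 0.
  x = 3: f_y(3, y) = 3*y**2 + 20*y + 33; vanishes at y ∈ {-3}. (3, -3): f_x = 0, f = 0 — SINGULAR.
  x = 4: f_y(4, y) = 3*y**2 + 24*y + 45; vanishes at y ∈ {-3}. (4, -3): f_x = -8 ≠ 0.
Only singular point on the grid: (3, -3).
Classify: substitute x = 3 + u, y = -3 + v and expand: f = -2*u**3 - u**2 + 2*u*v**2 + v**3 + v**2.
No constant or linear terms (consistent with a singular point). Quadratic part: -u**2 + v**2. Cubic part: -2*u**3 + 2*u*v**2 + v**3.
The quadratic part v**2 - u**2 = (v − u)(v + u) splits into two distinct linear factors, so there are two distinct tangent lines y − -3 = ±(x − 3) — this is a node (ordinary double point).
Classification: node.


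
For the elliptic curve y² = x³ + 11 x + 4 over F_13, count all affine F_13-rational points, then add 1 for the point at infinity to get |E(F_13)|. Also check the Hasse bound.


Affine points = {(0, 2), (0, 11), (1, 4), (1, 9), (3, 5), (3, 8), (6, 0), (9, 0), (10, 3), (10, 10), (11, 0)}; affine count = 11; |E(F_13)| = 12.

Discriminant check: Δ ∝ 4a³ + 27b² = 4·11³ + 27·4² = 4·1331 + 27·16 ≡ 10 (mod 13). Nonzero ⇒ E is nonsingular.
For each x ∈ F_13, compute rhs = x³ + 11·x + 4 mod 13, then count y ∈ F_13 with y² ≡ rhs.
  x = 0: rhs = 4, matching y values: 2, 11 (2 points).
  x = 1: rhs = 3, matching y values: 4, 9 (2 points).
  x = 2: rhs = 8, matching y values: none (0 points).
  x = 3: rhs = 12, matching y values: 5, 8 (2 points).
  x = 4: rhs = 8, matching y values: none (0 points).
  x = 5: rhs = 2, matching y values: none (0 points).
  x = 6: rhs = 0, matching y values: 0 (1 points).
  x = 7: rhs = 8, matching y values: none (0 points).
  x = 8: rhs = 6, matching y values: none (0 points).
  x = 9: rhs = 0, matching y values: 0 (1 points).
  x = 10: rhs = 9, matching y values: 3, 10 (2 points).
  x = 11: rhs = 0, matching y values: 0 (1 points).
  x = 12: rhs = 5, matching y values: none (0 points).
Total affine count: 11.
Full point count |E(F_13)| = 11 + 1 = 12.
Hasse bound: |12 − (13+1)| = |-2| = 2 ≤ 2√13 ≈ 7.2111 ✓.


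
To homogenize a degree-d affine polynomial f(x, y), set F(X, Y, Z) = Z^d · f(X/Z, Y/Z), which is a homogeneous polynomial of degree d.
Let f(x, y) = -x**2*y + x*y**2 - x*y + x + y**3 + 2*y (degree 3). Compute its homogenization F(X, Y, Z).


F(X, Y, Z) = -X**2*Y + X*Y**2 - X*Y*Z + X*Z**2 + Y**3 + 2*Y*Z**2

deg(f) = 3.
Substitute x = X/Z, y = Y/Z into f, then multiply by Z^3.
  monomial -1·x^2·y^1 ↦ -1·X^2·Y^1·Z^0.
  monomial 1·x^1·y^2 ↦ 1·X^1·Y^2·Z^0.
  monomial -1·x^1·y^1 ↦ -1·X^1·Y^1·Z^1.
  monomial 1·x^1·y^0 ↦ 1·X^1·Y^0·Z^2.
  monomial 1·x^0·y^3 ↦ 1·X^0·Y^3·Z^0.
  monomial 2·x^0·y^1 ↦ 2·X^0·Y^1·Z^2.
Collecting: F(X, Y, Z) = -X**2*Y + X*Y**2 - X*Y*Z + X*Z**2 + Y**3 + 2*Y*Z**2.
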